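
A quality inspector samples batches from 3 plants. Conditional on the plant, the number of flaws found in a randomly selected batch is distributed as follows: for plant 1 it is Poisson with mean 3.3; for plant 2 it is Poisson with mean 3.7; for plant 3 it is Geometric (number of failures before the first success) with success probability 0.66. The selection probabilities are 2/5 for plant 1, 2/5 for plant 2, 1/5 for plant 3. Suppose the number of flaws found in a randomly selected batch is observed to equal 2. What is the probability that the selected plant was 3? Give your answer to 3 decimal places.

0.093

Likelihoods P(X=2 | ·): 1: 0.200829; 2: 0.169233; 3: 0.076296.
Posterior ∝ prior × likelihood. Numerator for 3: 0.2·0.076296 = 0.0152592.
Normalizing constant: 0.4·0.200829 + 0.4·0.169233 + 0.2·0.076296 = 0.163284.
P(3 | observation) = 0.0152592 / 0.163284 = 0.093452.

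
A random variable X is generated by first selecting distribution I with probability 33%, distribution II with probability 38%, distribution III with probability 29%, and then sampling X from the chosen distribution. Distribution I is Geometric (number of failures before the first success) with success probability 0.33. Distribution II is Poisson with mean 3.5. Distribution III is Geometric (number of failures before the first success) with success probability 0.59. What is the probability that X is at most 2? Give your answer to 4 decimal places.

Conditional on each component, P(X ≤ 2): I: 0.699237; II: 0.320847; III: 0.931079.
By total probability, P(X ≤ 2) = 0.33·0.699237 + 0.38·0.320847 + 0.29·0.931079 = 0.622683.

0.6227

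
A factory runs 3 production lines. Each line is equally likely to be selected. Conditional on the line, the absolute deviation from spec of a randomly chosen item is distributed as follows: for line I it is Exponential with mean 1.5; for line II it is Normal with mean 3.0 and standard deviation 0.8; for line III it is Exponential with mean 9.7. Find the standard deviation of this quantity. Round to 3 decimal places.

6.711

Per component, I: μ=1.5, E[X²]=4.5; II: μ=3, E[X²]=9.64; III: μ=9.7, E[X²]=188.18.
E[X] = 0.333333·1.5 + 0.333333·3 + 0.333333·9.7 = 4.73333.
E[X²] = 0.333333·4.5 + 0.333333·9.64 + 0.333333·188.18 = 67.44.
Var(X) = E[X²] − (E[X])² = 67.44 − 22.4044 = 45.0356.
SD(X) = √45.0356 = 6.71085.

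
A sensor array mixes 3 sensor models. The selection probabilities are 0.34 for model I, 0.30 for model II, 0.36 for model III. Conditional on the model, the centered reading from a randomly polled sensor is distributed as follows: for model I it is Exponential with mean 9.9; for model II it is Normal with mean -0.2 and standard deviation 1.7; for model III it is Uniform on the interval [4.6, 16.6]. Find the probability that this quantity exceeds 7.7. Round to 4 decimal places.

Conditional on each model, P(X > 7.7): I: 0.459426; II: 1.68351e-06; III: 0.741667.
By total probability, P(X > 7.7) = 0.34·0.459426 + 0.3·1.68351e-06 + 0.36·0.741667 = 0.423205.

0.4232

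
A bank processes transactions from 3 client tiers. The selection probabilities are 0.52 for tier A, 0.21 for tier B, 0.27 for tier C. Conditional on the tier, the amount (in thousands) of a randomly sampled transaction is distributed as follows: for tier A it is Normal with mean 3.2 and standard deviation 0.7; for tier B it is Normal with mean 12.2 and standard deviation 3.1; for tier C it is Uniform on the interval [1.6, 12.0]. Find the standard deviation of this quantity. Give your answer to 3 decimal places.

4.126

Per component, A: μ=3.2, E[X²]=10.73; B: μ=12.2, E[X²]=158.45; C: μ=6.8, E[X²]=55.2533.
E[X] = 0.52·3.2 + 0.21·12.2 + 0.27·6.8 = 6.062.
E[X²] = 0.52·10.73 + 0.21·158.45 + 0.27·55.2533 = 53.7725.
Var(X) = E[X²] − (E[X])² = 53.7725 − 36.7478 = 17.0247.
SD(X) = √17.0247 = 4.12609.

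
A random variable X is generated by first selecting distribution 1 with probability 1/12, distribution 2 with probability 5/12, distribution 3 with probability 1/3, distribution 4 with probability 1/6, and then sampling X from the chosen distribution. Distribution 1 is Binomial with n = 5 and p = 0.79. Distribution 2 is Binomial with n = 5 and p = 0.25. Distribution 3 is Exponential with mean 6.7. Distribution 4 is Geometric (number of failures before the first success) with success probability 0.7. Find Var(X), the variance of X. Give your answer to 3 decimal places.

Per component, 1: μ=3.95, E[X²]=16.432; 2: μ=1.25, E[X²]=2.5; 3: μ=6.7, E[X²]=89.78; 4: μ=0.428571, E[X²]=0.795918.
E[X] = 0.0833333·3.95 + 0.416667·1.25 + 0.333333·6.7 + 0.166667·0.428571 = 3.15476.
E[X²] = 0.0833333·16.432 + 0.416667·2.5 + 0.333333·89.78 + 0.166667·0.795918 = 32.4703.
Var(X) = E[X²] − (E[X])² = 32.4703 − 9.95252 = 22.5178.

22.518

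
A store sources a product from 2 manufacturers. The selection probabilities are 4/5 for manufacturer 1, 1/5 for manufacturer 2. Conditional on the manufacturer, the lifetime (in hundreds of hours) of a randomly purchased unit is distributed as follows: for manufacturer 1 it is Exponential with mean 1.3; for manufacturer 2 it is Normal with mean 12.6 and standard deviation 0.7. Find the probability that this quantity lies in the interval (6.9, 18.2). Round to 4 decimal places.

0.2040

Conditional on each manufacturer, P(6.9 < X < 18.2): 1: 0.00495251; 2: 1.
By total probability, P(6.9 < X < 18.2) = 0.8·0.00495251 + 0.2·1 = 0.203962.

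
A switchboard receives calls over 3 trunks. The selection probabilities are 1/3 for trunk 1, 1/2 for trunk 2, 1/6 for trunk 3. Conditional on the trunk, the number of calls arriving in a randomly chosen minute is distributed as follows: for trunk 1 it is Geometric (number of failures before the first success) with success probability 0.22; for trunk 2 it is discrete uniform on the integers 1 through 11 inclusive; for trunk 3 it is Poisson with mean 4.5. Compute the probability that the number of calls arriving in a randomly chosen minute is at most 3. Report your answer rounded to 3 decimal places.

0.403

Conditional on each trunk, P(X ≤ 3): 1: 0.629849; 2: 0.272727; 3: 0.342296.
By total probability, P(X ≤ 3) = 0.333333·0.629849 + 0.5·0.272727 + 0.166667·0.342296 = 0.403363.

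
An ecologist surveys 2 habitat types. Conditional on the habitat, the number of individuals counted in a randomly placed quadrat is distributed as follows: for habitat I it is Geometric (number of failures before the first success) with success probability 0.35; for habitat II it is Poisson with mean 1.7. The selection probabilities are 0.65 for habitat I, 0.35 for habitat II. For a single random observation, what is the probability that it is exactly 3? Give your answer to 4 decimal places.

0.1148

Conditional on each habitat, P(X = 3): I: 0.0961188; II: 0.149587.
By total probability, P(X = 3) = 0.65·0.0961188 + 0.35·0.149587 = 0.114833.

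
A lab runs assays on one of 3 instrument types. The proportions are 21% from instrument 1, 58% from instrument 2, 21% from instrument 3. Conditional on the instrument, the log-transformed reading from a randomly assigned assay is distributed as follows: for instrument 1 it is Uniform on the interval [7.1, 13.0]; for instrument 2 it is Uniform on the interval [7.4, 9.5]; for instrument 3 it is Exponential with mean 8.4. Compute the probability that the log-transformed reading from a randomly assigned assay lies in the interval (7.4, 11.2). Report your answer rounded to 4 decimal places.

0.7469

Conditional on each instrument, P(7.4 < X < 11.2): 1: 0.644068; 2: 1; 3: 0.150791.
By total probability, P(7.4 < X < 11.2) = 0.21·0.644068 + 0.58·1 + 0.21·0.150791 = 0.74692.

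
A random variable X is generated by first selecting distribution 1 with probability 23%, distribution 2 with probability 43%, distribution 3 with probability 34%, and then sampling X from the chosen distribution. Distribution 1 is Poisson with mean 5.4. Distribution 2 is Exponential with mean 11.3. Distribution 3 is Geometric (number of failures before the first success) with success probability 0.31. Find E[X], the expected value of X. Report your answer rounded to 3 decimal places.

Component means — 1: 5.4; 2: 11.3; 3: 2.22581.
E[X] = 0.23·5.4 + 0.43·11.3 + 0.34·2.22581 = 6.85777.

6.858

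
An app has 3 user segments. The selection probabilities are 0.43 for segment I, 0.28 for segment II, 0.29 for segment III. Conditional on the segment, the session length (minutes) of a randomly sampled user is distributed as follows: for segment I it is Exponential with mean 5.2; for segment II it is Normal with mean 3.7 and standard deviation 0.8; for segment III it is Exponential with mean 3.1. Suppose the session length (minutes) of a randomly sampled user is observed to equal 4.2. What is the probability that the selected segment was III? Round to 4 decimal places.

0.1372

Likelihoods f(4.2 | ·): I: 0.0857473; II: 0.410201; III: 0.0832222.
Posterior ∝ prior × likelihood. Numerator for III: 0.29·0.0832222 = 0.0241344.
Normalizing constant: 0.43·0.0857473 + 0.28·0.410201 + 0.29·0.0832222 = 0.175862.
P(III | observation) = 0.0241344 / 0.175862 = 0.137235.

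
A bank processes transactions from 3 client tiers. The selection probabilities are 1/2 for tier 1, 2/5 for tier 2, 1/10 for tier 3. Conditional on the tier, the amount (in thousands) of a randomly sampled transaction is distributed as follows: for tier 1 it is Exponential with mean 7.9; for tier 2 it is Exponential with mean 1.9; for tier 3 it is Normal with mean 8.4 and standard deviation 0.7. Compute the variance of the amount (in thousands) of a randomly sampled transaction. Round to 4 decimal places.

Per component, 1: μ=7.9, E[X²]=124.82; 2: μ=1.9, E[X²]=7.22; 3: μ=8.4, E[X²]=71.05.
E[X] = 0.5·7.9 + 0.4·1.9 + 0.1·8.4 = 5.55.
E[X²] = 0.5·124.82 + 0.4·7.22 + 0.1·71.05 = 72.403.
Var(X) = E[X²] − (E[X])² = 72.403 − 30.8025 = 41.6005.

41.6005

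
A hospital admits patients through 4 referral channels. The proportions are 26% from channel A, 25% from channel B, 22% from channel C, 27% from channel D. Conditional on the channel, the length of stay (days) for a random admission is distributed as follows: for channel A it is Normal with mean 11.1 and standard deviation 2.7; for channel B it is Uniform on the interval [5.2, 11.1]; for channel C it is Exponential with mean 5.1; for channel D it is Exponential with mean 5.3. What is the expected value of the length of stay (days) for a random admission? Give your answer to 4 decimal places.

7.4765

Component means — A: 11.1; B: 8.15; C: 5.1; D: 5.3.
E[X] = 0.26·11.1 + 0.25·8.15 + 0.22·5.1 + 0.27·5.3 = 7.4765.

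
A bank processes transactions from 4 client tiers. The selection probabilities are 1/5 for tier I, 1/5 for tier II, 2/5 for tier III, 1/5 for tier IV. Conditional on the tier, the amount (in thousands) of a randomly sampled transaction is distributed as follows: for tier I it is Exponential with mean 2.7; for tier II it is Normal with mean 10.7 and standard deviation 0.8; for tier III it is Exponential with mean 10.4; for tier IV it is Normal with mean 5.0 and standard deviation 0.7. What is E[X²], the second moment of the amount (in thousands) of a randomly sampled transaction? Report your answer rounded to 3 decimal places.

117.568

For each component E[X²] = Var + (mean)², giving I: 14.58; II: 115.13; III: 216.32; IV: 25.49.
Overall E[X²] = 0.2·14.58 + 0.2·115.13 + 0.4·216.32 + 0.2·25.49 = 117.568.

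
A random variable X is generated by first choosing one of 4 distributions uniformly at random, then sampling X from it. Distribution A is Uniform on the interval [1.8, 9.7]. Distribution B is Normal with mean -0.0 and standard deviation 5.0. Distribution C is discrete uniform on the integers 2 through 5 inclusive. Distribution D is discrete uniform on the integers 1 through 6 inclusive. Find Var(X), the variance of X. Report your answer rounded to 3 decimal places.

Per component, A: μ=5.75, E[X²]=38.2633; B: μ=-0, E[X²]=25; C: μ=3.5, E[X²]=13.5; D: μ=3.5, E[X²]=15.1667.
E[X] = 0.25·5.75 + 0.25·-0 + 0.25·3.5 + 0.25·3.5 = 3.1875.
E[X²] = 0.25·38.2633 + 0.25·25 + 0.25·13.5 + 0.25·15.1667 = 22.9825.
Var(X) = E[X²] − (E[X])² = 22.9825 − 10.1602 = 12.8223.

12.822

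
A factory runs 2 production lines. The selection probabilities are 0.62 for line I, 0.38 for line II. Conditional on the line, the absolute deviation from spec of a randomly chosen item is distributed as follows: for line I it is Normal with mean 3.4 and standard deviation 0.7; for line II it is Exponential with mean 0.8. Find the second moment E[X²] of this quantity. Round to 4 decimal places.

7.9574

For each component E[X²] = Var + (mean)², giving I: 12.05; II: 1.28.
Overall E[X²] = 0.62·12.05 + 0.38·1.28 = 7.9574.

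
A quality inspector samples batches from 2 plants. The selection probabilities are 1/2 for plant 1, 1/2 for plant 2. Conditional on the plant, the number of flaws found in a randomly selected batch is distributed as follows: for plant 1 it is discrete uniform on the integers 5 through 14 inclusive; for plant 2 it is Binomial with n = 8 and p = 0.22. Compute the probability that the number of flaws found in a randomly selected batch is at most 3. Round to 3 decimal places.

0.462

Conditional on each plant, P(X ≤ 3): 1: 0; 2: 0.923515.
By total probability, P(X ≤ 3) = 0.5·0 + 0.5·0.923515 = 0.461757.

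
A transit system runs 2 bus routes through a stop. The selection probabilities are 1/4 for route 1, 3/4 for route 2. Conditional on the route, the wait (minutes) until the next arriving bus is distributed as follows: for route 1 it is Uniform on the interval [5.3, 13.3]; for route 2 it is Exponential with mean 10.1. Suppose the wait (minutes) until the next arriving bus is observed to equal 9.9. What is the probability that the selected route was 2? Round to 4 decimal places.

0.4714

Likelihoods f(9.9 | ·): 1: 0.125; 2: 0.0371522.
Posterior ∝ prior × likelihood. Numerator for 2: 0.75·0.0371522 = 0.0278641.
Normalizing constant: 0.25·0.125 + 0.75·0.0371522 = 0.0591141.
P(2 | observation) = 0.0278641 / 0.0591141 = 0.471361.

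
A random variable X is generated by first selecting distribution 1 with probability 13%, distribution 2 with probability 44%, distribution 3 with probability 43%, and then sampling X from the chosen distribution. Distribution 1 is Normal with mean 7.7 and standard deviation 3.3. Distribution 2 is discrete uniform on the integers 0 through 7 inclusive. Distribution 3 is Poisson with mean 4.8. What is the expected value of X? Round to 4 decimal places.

4.6050

Component means — 1: 7.7; 2: 3.5; 3: 4.8.
E[X] = 0.13·7.7 + 0.44·3.5 + 0.43·4.8 = 4.605.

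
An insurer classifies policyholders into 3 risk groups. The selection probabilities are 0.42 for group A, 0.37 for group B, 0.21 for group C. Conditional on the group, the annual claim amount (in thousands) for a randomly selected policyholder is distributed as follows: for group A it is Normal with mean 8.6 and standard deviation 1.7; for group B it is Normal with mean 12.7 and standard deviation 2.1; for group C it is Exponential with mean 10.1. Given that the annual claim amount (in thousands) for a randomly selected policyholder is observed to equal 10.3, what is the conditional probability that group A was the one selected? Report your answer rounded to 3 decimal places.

Likelihoods f(10.3 | ·): A: 0.142336; B: 0.0988712; C: 0.0357095.
Posterior ∝ prior × likelihood. Numerator for A: 0.42·0.142336 = 0.059781.
Normalizing constant: 0.42·0.142336 + 0.37·0.0988712 + 0.21·0.0357095 = 0.103862.
P(A | observation) = 0.059781 / 0.103862 = 0.575579.

0.576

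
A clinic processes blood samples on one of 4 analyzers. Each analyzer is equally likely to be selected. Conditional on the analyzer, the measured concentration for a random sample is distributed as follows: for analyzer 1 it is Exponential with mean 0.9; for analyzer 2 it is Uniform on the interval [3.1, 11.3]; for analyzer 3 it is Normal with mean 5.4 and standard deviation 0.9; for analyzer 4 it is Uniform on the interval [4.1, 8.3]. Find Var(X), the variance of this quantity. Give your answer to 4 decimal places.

Per component, 1: μ=0.9, E[X²]=1.62; 2: μ=7.2, E[X²]=57.4433; 3: μ=5.4, E[X²]=29.97; 4: μ=6.2, E[X²]=39.91.
E[X] = 0.25·0.9 + 0.25·7.2 + 0.25·5.4 + 0.25·6.2 = 4.925.
E[X²] = 0.25·1.62 + 0.25·57.4433 + 0.25·29.97 + 0.25·39.91 = 32.2358.
Var(X) = E[X²] − (E[X])² = 32.2358 − 24.2556 = 7.98021.

7.9802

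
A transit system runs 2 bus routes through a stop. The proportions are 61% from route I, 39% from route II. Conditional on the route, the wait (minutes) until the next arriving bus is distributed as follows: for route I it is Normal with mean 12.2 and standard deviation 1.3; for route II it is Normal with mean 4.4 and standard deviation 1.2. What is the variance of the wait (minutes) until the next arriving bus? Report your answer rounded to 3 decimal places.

16.066

Per component, I: μ=12.2, E[X²]=150.53; II: μ=4.4, E[X²]=20.8.
E[X] = 0.61·12.2 + 0.39·4.4 = 9.158.
E[X²] = 0.61·150.53 + 0.39·20.8 = 99.9353.
Var(X) = E[X²] − (E[X])² = 99.9353 − 83.869 = 16.0663.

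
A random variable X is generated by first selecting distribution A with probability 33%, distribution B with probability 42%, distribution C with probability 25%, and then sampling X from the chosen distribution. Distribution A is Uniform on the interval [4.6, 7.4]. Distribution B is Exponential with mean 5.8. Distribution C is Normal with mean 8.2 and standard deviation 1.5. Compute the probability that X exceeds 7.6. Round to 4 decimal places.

Conditional on each component, P(X > 7.6): A: 0; B: 0.269727; C: 0.655422.
By total probability, P(X > 7.6) = 0.33·0 + 0.42·0.269727 + 0.25·0.655422 = 0.277141.

0.2771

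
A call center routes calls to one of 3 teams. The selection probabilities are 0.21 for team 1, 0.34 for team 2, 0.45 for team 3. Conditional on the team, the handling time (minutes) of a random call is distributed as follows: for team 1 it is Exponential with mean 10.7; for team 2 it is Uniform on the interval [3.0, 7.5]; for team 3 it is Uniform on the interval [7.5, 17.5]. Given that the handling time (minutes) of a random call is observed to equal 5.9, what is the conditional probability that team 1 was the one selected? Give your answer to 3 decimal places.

0.130

Likelihoods f(5.9 | ·): 1: 0.053845; 2: 0.222222; 3: 0.
Posterior ∝ prior × likelihood. Numerator for 1: 0.21·0.053845 = 0.0113075.
Normalizing constant: 0.21·0.053845 + 0.34·0.222222 + 0.45·0 = 0.086863.
P(1 | observation) = 0.0113075 / 0.086863 = 0.130176.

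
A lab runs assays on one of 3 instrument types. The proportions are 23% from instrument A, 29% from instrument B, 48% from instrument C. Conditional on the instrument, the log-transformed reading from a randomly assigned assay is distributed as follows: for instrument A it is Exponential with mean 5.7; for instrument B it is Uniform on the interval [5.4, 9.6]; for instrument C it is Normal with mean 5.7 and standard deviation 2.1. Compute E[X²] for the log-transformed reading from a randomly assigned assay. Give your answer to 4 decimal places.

49.3962

For each component E[X²] = Var + (mean)², giving A: 64.98; B: 57.72; C: 36.9.
Overall E[X²] = 0.23·64.98 + 0.29·57.72 + 0.48·36.9 = 49.3962.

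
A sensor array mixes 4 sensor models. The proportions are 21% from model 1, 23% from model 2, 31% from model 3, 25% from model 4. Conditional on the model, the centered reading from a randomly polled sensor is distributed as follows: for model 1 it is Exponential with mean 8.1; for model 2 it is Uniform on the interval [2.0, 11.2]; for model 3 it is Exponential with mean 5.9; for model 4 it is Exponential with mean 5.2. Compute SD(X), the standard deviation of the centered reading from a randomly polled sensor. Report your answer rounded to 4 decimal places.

5.8312

Per component, 1: μ=8.1, E[X²]=131.22; 2: μ=6.6, E[X²]=50.6133; 3: μ=5.9, E[X²]=69.62; 4: μ=5.2, E[X²]=54.08.
E[X] = 0.21·8.1 + 0.23·6.6 + 0.31·5.9 + 0.25·5.2 = 6.348.
E[X²] = 0.21·131.22 + 0.23·50.6133 + 0.31·69.62 + 0.25·54.08 = 74.2995.
Var(X) = E[X²] − (E[X])² = 74.2995 − 40.2971 = 34.0024.
SD(X) = √34.0024 = 5.83115.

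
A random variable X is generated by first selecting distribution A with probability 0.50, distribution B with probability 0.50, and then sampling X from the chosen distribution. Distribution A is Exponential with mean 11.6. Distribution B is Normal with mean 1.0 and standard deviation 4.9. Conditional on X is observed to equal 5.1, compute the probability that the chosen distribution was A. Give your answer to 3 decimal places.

0.492

Likelihoods f(5.1 | ·): A: 0.0555395; B: 0.0573699.
Posterior ∝ prior × likelihood. Numerator for A: 0.5·0.0555395 = 0.0277698.
Normalizing constant: 0.5·0.0555395 + 0.5·0.0573699 = 0.0564547.
P(A | observation) = 0.0277698 / 0.0564547 = 0.491895.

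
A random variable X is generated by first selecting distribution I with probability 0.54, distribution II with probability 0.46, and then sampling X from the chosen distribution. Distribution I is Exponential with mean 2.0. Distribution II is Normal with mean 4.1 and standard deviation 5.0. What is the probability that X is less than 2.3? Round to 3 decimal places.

Conditional on each component, P(X < 2.3): I: 0.683363; II: 0.359424.
By total probability, P(X < 2.3) = 0.54·0.683363 + 0.46·0.359424 = 0.534351.

0.534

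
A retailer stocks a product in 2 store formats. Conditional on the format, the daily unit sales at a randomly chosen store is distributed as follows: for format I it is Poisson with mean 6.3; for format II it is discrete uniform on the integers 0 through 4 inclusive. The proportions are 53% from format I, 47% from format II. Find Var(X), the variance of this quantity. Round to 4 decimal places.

Per component, I: μ=6.3, E[X²]=45.99; II: μ=2, E[X²]=6.
E[X] = 0.53·6.3 + 0.47·2 = 4.279.
E[X²] = 0.53·45.99 + 0.47·6 = 27.1947.
Var(X) = E[X²] − (E[X])² = 27.1947 − 18.3098 = 8.88486.

8.8849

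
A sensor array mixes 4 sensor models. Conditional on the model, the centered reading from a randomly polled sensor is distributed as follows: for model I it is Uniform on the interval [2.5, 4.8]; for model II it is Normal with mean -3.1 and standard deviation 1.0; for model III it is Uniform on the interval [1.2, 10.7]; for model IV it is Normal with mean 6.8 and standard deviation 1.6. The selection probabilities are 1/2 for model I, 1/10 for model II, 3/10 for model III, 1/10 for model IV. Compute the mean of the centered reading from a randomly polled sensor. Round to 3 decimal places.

3.980

Component means — I: 3.65; II: -3.1; III: 5.95; IV: 6.8.
E[X] = 0.5·3.65 + 0.1·-3.1 + 0.3·5.95 + 0.1·6.8 = 3.98.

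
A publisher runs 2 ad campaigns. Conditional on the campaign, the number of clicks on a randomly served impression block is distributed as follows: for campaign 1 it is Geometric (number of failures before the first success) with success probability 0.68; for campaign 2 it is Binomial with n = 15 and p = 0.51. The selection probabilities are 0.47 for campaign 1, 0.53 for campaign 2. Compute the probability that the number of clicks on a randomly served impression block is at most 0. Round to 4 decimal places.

Conditional on each campaign, P(X ≤ 0): 1: 0.68; 2: 2.25393e-05.
By total probability, P(X ≤ 0) = 0.47·0.68 + 0.53·2.25393e-05 = 0.319612.

0.3196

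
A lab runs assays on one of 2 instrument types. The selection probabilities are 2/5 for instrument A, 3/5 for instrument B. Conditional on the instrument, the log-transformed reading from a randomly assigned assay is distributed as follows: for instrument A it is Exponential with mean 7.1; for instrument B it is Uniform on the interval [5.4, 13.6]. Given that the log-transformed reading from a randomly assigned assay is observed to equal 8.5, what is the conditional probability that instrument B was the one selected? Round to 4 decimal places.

Likelihoods f(8.5 | ·): A: 0.0425414; B: 0.121951.
Posterior ∝ prior × likelihood. Numerator for B: 0.6·0.121951 = 0.0731707.
Normalizing constant: 0.4·0.0425414 + 0.6·0.121951 = 0.0901873.
P(B | observation) = 0.0731707 / 0.0901873 = 0.81132.

0.8113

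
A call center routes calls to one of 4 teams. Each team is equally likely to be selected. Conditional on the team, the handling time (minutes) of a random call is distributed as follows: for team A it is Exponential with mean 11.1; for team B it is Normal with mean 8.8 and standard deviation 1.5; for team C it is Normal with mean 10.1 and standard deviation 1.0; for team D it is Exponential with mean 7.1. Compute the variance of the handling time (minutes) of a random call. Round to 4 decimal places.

Per component, A: μ=11.1, E[X²]=246.42; B: μ=8.8, E[X²]=79.69; C: μ=10.1, E[X²]=103.01; D: μ=7.1, E[X²]=100.82.
E[X] = 0.25·11.1 + 0.25·8.8 + 0.25·10.1 + 0.25·7.1 = 9.275.
E[X²] = 0.25·246.42 + 0.25·79.69 + 0.25·103.01 + 0.25·100.82 = 132.485.
Var(X) = E[X²] − (E[X])² = 132.485 − 86.0256 = 46.4594.

46.4594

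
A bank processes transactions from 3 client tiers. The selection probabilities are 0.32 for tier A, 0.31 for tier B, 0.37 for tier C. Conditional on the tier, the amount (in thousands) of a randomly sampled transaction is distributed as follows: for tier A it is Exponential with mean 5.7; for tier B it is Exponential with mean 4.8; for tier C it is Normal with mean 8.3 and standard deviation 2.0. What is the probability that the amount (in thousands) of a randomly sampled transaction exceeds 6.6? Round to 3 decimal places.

Conditional on each tier, P(X > 6.6): A: 0.314147; B: 0.25284; C: 0.802337.
By total probability, P(X > 6.6) = 0.32·0.314147 + 0.31·0.25284 + 0.37·0.802337 = 0.475772.

0.476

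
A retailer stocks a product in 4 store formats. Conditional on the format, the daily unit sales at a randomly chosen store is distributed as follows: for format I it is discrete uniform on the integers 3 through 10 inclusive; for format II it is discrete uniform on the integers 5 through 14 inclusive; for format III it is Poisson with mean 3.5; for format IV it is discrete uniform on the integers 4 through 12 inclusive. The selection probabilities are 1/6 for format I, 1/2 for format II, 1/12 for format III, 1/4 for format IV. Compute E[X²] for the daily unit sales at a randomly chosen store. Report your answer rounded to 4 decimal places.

76.1458

For each component E[X²] = Var + (mean)², giving I: 47.5; II: 98.5; III: 15.75; IV: 70.6667.
Overall E[X²] = 0.166667·47.5 + 0.5·98.5 + 0.0833333·15.75 + 0.25·70.6667 = 76.1458.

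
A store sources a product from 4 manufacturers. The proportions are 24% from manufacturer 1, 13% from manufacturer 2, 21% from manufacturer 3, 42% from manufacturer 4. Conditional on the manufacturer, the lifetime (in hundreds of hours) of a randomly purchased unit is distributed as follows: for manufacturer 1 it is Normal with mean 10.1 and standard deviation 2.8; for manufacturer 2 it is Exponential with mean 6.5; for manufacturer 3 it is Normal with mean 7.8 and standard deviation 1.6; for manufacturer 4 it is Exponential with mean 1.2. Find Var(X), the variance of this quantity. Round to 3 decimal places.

22.594

Per component, 1: μ=10.1, E[X²]=109.85; 2: μ=6.5, E[X²]=84.5; 3: μ=7.8, E[X²]=63.4; 4: μ=1.2, E[X²]=2.88.
E[X] = 0.24·10.1 + 0.13·6.5 + 0.21·7.8 + 0.42·1.2 = 5.411.
E[X²] = 0.24·109.85 + 0.13·84.5 + 0.21·63.4 + 0.42·2.88 = 51.8726.
Var(X) = E[X²] − (E[X])² = 51.8726 − 29.2789 = 22.5937.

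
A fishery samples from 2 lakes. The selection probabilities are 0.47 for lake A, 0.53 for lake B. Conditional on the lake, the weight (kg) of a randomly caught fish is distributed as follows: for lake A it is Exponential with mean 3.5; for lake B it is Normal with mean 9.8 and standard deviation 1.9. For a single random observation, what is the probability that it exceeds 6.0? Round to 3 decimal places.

0.603

Conditional on each lake, P(X > 6.0): A: 0.180092; B: 0.97725.
By total probability, P(X > 6.0) = 0.47·0.180092 + 0.53·0.97725 = 0.602586.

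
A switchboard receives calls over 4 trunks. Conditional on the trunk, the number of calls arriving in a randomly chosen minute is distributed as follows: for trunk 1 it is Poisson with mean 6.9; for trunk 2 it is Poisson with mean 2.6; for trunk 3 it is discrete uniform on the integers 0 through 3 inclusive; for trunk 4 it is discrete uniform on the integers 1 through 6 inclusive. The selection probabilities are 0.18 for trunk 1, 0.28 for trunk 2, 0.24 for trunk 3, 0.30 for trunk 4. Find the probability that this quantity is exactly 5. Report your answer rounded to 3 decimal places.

Conditional on each trunk, P(X = 5): 1: 0.131351; 2: 0.0735394; 3: 0; 4: 0.166667.
By total probability, P(X = 5) = 0.18·0.131351 + 0.28·0.0735394 + 0.24·0 + 0.3·0.166667 = 0.0942341.

0.094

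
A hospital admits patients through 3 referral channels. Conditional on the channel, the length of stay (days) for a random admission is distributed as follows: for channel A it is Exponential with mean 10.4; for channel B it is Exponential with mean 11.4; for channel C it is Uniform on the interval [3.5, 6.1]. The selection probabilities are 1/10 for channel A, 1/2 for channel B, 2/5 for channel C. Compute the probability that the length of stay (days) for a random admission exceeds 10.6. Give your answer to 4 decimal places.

Conditional on each channel, P(X > 10.6): A: 0.360872; B: 0.394623; C: 0.
By total probability, P(X > 10.6) = 0.1·0.360872 + 0.5·0.394623 + 0.4·0 = 0.233399.

0.2334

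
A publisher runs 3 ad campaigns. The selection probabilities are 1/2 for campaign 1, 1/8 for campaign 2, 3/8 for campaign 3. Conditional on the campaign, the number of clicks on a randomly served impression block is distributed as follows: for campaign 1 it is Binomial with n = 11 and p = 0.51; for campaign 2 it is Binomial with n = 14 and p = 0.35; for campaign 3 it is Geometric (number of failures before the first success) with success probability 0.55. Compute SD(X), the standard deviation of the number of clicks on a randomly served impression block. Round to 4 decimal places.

2.7291

Per component, 1: μ=5.61, E[X²]=34.221; 2: μ=4.9, E[X²]=27.195; 3: μ=0.818182, E[X²]=2.15702.
E[X] = 0.5·5.61 + 0.125·4.9 + 0.375·0.818182 = 3.72432.
E[X²] = 0.5·34.221 + 0.125·27.195 + 0.375·2.15702 = 21.3188.
Var(X) = E[X²] − (E[X])² = 21.3188 − 13.8705 = 7.44821.
SD(X) = √7.44821 = 2.72914.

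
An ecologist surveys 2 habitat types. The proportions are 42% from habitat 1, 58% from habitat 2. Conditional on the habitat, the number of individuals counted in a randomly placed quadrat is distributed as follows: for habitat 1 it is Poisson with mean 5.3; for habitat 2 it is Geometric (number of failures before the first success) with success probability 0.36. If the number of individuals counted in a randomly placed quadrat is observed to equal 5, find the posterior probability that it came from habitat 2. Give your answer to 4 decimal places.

0.2348

Likelihoods P(X=5 | ·): 1: 0.173955; 2: 0.0386547.
Posterior ∝ prior × likelihood. Numerator for 2: 0.58·0.0386547 = 0.0224197.
Normalizing constant: 0.42·0.173955 + 0.58·0.0386547 = 0.0954809.
P(2 | observation) = 0.0224197 / 0.0954809 = 0.234809.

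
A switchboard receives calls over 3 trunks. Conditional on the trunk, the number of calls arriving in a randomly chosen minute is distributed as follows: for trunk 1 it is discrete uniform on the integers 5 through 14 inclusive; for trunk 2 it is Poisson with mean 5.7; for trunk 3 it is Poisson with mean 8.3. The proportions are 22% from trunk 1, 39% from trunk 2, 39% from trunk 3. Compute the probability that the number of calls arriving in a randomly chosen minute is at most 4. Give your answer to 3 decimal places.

0.160

Conditional on each trunk, P(X ≤ 4): 1: 0; 2: 0.327215; 3: 0.0836969.
By total probability, P(X ≤ 4) = 0.22·0 + 0.39·0.327215 + 0.39·0.0836969 = 0.160256.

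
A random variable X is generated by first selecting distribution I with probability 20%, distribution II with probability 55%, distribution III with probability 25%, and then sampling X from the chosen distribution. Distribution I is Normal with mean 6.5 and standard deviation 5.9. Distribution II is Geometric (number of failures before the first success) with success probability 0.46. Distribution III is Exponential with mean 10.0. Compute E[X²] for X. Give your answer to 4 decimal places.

67.5735

For each component E[X²] = Var + (mean)², giving I: 77.06; II: 3.93006; III: 200.
Overall E[X²] = 0.2·77.06 + 0.55·3.93006 + 0.25·200 = 67.5735.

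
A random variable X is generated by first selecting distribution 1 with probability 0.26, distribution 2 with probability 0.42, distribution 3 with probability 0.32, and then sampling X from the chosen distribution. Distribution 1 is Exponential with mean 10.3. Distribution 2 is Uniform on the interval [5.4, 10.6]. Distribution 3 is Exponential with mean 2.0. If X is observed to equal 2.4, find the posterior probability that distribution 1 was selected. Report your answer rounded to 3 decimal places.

Likelihoods f(2.4 | ·): 1: 0.0769074; 2: 0; 3: 0.150597.
Posterior ∝ prior × likelihood. Numerator for 1: 0.26·0.0769074 = 0.0199959.
Normalizing constant: 0.26·0.0769074 + 0.42·0 + 0.32·0.150597 = 0.068187.
P(1 | observation) = 0.0199959 / 0.068187 = 0.293251.

0.293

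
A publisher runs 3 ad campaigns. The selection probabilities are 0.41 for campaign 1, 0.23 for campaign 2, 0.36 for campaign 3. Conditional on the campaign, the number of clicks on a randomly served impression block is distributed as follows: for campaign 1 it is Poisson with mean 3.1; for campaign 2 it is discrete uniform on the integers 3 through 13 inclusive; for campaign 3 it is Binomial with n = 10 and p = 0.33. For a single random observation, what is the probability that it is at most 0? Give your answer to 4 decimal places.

0.0250

Conditional on each campaign, P(X ≤ 0): 1: 0.0450492; 2: 0; 3: 0.0182284.
By total probability, P(X ≤ 0) = 0.41·0.0450492 + 0.23·0 + 0.36·0.0182284 = 0.0250324.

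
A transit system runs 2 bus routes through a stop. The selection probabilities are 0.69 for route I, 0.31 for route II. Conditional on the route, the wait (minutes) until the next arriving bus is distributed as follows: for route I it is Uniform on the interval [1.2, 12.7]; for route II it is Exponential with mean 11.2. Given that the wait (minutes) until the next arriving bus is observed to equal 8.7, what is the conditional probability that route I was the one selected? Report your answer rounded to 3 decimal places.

Likelihoods f(8.7 | ·): I: 0.0869565; II: 0.0410609.
Posterior ∝ prior × likelihood. Numerator for I: 0.69·0.0869565 = 0.06.
Normalizing constant: 0.69·0.0869565 + 0.31·0.0410609 = 0.0727289.
P(I | observation) = 0.06 / 0.0727289 = 0.824982.

0.825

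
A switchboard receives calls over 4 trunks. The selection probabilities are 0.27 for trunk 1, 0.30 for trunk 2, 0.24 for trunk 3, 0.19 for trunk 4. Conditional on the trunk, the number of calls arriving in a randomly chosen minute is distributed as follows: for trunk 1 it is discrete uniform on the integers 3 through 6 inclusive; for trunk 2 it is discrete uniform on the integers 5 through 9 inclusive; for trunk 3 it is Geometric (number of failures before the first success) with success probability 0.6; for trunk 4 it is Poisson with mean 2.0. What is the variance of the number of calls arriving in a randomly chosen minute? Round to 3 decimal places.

7.757

Per component, 1: μ=4.5, E[X²]=21.5; 2: μ=7, E[X²]=51; 3: μ=0.666667, E[X²]=1.55556; 4: μ=2, E[X²]=6.
E[X] = 0.27·4.5 + 0.3·7 + 0.24·0.666667 + 0.19·2 = 3.855.
E[X²] = 0.27·21.5 + 0.3·51 + 0.24·1.55556 + 0.19·6 = 22.6183.
Var(X) = E[X²] − (E[X])² = 22.6183 − 14.861 = 7.75731.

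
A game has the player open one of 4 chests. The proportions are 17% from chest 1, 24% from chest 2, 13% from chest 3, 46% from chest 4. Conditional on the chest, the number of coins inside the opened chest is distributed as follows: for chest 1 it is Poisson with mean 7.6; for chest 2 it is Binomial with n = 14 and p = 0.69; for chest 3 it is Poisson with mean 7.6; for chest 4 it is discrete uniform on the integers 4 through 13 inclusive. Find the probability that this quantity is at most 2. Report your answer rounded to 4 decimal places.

0.0056

Conditional on each chest, P(X ≤ 2): 1: 0.0187569; 2: 3.656e-05; 3: 0.0187569; 4: 0.
By total probability, P(X ≤ 2) = 0.17·0.0187569 + 0.24·3.656e-05 + 0.13·0.0187569 + 0.46·0 = 0.00563585.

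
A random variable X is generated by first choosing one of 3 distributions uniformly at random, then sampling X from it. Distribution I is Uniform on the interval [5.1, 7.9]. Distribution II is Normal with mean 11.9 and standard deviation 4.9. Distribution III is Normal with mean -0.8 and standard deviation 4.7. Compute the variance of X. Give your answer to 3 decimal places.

Per component, I: μ=6.5, E[X²]=42.9033; II: μ=11.9, E[X²]=165.62; III: μ=-0.8, E[X²]=22.73.
E[X] = 0.333333·6.5 + 0.333333·11.9 + 0.333333·-0.8 = 5.86667.
E[X²] = 0.333333·42.9033 + 0.333333·165.62 + 0.333333·22.73 = 77.0844.
Var(X) = E[X²] − (E[X])² = 77.0844 − 34.4178 = 42.6667.

42.667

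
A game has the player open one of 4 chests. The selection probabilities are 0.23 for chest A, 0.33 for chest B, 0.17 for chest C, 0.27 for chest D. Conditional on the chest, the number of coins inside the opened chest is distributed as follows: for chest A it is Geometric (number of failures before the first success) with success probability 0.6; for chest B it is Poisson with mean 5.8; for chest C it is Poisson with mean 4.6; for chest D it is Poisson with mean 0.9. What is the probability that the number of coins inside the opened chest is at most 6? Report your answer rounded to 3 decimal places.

Conditional on each chest, P(X ≤ 6): A: 0.998362; B: 0.638391; C: 0.818029; D: 0.999957.
By total probability, P(X ≤ 6) = 0.23·0.998362 + 0.33·0.638391 + 0.17·0.818029 + 0.27·0.999957 = 0.849345.

0.849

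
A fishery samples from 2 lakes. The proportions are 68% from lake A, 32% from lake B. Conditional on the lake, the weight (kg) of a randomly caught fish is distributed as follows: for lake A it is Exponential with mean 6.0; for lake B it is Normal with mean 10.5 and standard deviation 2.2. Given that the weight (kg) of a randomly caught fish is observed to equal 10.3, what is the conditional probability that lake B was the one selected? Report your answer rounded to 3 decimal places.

Likelihoods f(10.3 | ·): A: 0.029944; B: 0.18059.
Posterior ∝ prior × likelihood. Numerator for B: 0.32·0.18059 = 0.0577887.
Normalizing constant: 0.68·0.029944 + 0.32·0.18059 = 0.0781506.
P(B | observation) = 0.0577887 / 0.0781506 = 0.739453.

0.739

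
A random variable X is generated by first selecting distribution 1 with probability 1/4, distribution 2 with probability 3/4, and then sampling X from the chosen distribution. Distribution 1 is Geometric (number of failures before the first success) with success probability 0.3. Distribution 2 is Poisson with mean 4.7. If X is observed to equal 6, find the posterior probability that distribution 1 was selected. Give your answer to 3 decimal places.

0.080

Likelihoods P(X=6 | ·): 1: 0.0352947; 2: 0.136167.
Posterior ∝ prior × likelihood. Numerator for 1: 0.25·0.0352947 = 0.00882367.
Normalizing constant: 0.25·0.0352947 + 0.75·0.136167 = 0.110949.
P(1 | observation) = 0.00882367 / 0.110949 = 0.0795294.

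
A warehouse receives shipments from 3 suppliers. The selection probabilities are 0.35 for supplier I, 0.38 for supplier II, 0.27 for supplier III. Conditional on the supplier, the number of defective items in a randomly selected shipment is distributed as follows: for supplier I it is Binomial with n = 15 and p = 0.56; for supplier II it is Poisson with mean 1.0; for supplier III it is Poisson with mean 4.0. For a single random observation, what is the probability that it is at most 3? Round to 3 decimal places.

0.492

Conditional on each supplier, P(X ≤ 3): I: 0.00506032; II: 0.981012; III: 0.43347.
By total probability, P(X ≤ 3) = 0.35·0.00506032 + 0.38·0.981012 + 0.27·0.43347 = 0.491593.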